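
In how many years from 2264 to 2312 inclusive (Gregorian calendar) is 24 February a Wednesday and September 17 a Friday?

Check each year's weekday for 24 February and September 17:
  2264: Wed/Sat  2265: Fri/Sun  2266: Sat/Mon  2267: Sun/Tue  2268: Mon/Thu  2269: Wed/Fri ✓  2270: Thu/Sat  2271: Fri/Sun  2272: Sat/Tue  2273: Mon/Wed  2274: Tue/Thu  2275: Wed/Fri ✓  2276: Thu/Sun  2277: Sat/Mon  …(21 more)…  2299: Fri/Sun  2300: Sat/Mon  2301: Sun/Tue  2302: Mon/Wed  2303: Tue/Thu  2304: Wed/Sat  2305: Fri/Sun  2306: Sat/Mon  2307: Sun/Tue  2308: Mon/Thu  2309: Wed/Fri ✓  2310: Thu/Sat  2311: Fri/Sun  2312: Sat/Tue
Both conditions hold in: 2269, 2275, 2286, 2297, 2309 — 5.

5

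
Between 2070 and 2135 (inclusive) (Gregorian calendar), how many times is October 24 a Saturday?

10

Track October 24's weekday year by year (advancing +1, or +2 across a Feb 29):
  2070: Fri  2071: Sat (+1) ✓  2072: Mon (+2)  2073: Tue (+1)  2074: Wed (+1)
  2075: Thu (+1)  2076: Sat (+2) ✓  2077: Sun (+1)  2078: Mon (+1)  2079: Tue (+1)
  2080: Thu (+2)  2081: Fri (+1)  2082: Sat (+1) ✓  2083: Sun (+1)  … (38 more years) …
  2122: Sat (+1) ✓  2123: Sun (+1)  2124: Tue (+2)  2125: Wed (+1)  2126: Thu (+1)
  2127: Fri (+1)  2128: Sun (+2)  2129: Mon (+1)  2130: Tue (+1)  2131: Wed (+1)
  2132: Fri (+2)  2133: Sat (+1) ✓  2134: Sun (+1)  2135: Mon (+1)
Saturday years: 2071, 2076, 2082, 2093, 2099, 2105, 2111, 2116, 2122, 2133 — 10 in total.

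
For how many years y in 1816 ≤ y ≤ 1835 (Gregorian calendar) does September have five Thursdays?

5

September has 30 days; it has five Thursdays when Thursday falls among the first (month-length − 28) days — i.e. when September 1 is one of Thursday/Wednesday.
September 1 by year: 1816:Sun 1817:Mon 1818:Tue 1819:Wed✓ 1820:Fri 1821:Sat 1822:Sun 1823:Mon 1824:Wed✓ 1825:Thu✓ 1826:Fri 1827:Sat 1828:Mon 1829:Tue 1830:Wed✓ 1831:Thu✓ 1832:Sat 1833:Sun 1834:Mon 1835:Tue
Years with five Thursdays: 1819, 1824, 1825, 1830, 1831 → 5.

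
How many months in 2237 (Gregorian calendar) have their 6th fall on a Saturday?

Check the 6th of each month of 2237: Jan 6: Fri, Feb 6: Mon, Mar 6: Mon, Apr 6: Thu, May 6: Sat, Jun 6: Tue, Jul 6: Thu, Aug 6: Sun, Sep 6: Wed, Oct 6: Fri, Nov 6: Mon, Dec 6: Wed.
Saturday occurs in May — 1 month.

1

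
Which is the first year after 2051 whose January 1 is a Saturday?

Jan 1 advances by 2 weekdays after a leap year and by 1 after a common year.
2051: Jan 1 is Sunday.
2052: Monday (leap)
2053: Wednesday
2054: Thursday
2055: Friday
2056: Saturday (leap)
2056 begins on a Saturday

2056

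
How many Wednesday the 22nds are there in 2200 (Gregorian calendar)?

Check the 22nd of each month of 2200: Jan 22: Wed, Feb 22: Sat, Mar 22: Sat, Apr 22: Tue, May 22: Thu, Jun 22: Sun, Jul 22: Tue, Aug 22: Fri, Sep 22: Mon, Oct 22: Wed, Nov 22: Sat, Dec 22: Mon.
Wednesday occurs in January, October — 2 months.

2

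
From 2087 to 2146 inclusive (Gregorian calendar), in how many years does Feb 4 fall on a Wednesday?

9

Track Feb 4's weekday year by year (advancing +1, or +2 across a Feb 29):
  2087: Tue  2088: Wed (+1) ✓  2089: Fri (+2)  2090: Sat (+1)  2091: Sun (+1)
  2092: Mon (+1)  2093: Wed (+2) ✓  2094: Thu (+1)  2095: Fri (+1)  2096: Sat (+1)
  2097: Mon (+2)  2098: Tue (+1)  2099: Wed (+1) ✓  2100: Thu (+1)  … (32 more years) …
  2133: Wed (+2) ✓  2134: Thu (+1)  2135: Fri (+1)  2136: Sat (+1)  2137: Mon (+2)
  2138: Tue (+1)  2139: Wed (+1) ✓  2140: Thu (+1)  2141: Sat (+2)  2142: Sun (+1)
  2143: Mon (+1)  2144: Tue (+1)  2145: Thu (+2)  2146: Fri (+1)
Wednesday years: 2088, 2093, 2099, 2105, 2111, 2122, 2128, 2133, 2139 — 9 in total.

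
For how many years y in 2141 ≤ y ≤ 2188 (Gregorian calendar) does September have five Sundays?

September has 30 days; it has five Sundays when Sunday falls among the first (month-length − 28) days — i.e. when September 1 is one of Sunday/Saturday.
September 1 by year: 2141:Fri 2142:Sat✓ 2143:Sun✓ 2144:Tue 2145:Wed 2146:Thu 2147:Fri 2148:Sun✓ 2149:Mon 2150:Tue 2151:Wed 2152:Fri 2153:Sat✓ 2154:Sun✓ 2155:Mon …(18 more)… 2174:Thu 2175:Fri 2176:Sun✓ 2177:Mon 2178:Tue 2179:Wed 2180:Fri 2181:Sat✓ 2182:Sun✓ 2183:Mon 2184:Wed 2185:Thu 2186:Fri 2187:Sat✓ 2188:Mon
Years with five Sundays: 2142, 2143, 2148, 2153, 2154, 2159, 2164, 2165, 2170, 2171, 2176, 2181, 2182, 2187 → 14.

14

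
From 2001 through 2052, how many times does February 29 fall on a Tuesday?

1

Leap years in 2001–2052: 13 of them.
Feb 29 weekday advances by 5 (mod 7) from one leap year to the next four years later (or differs when a century non-leap intervenes).
Leap-day weekdays: 2004:Sun 2008:Fri 2012:Wed 2016:Mon 2020:Sat 2024:Thu 2028:Tue✓ 2032:Sun 2036:Fri 2040:Wed 2044:Mon 2048:Sat 2052:Thu
Tuesday: 2028 → 1.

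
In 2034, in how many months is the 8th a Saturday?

Check the 8th of each month of 2034: Jan 8: Sun, Feb 8: Wed, Mar 8: Wed, Apr 8: Sat, May 8: Mon, Jun 8: Thu, Jul 8: Sat, Aug 8: Tue, Sep 8: Fri, Oct 8: Sun, Nov 8: Wed, Dec 8: Fri.
Saturday occurs in April, July — 2 months.

2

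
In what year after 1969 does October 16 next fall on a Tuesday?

From one year to the next, a fixed date's weekday advances by 1, or by 2 when a Feb 29 lies between the two dates.
1969: October 16 is Thursday.
1970: Friday (+1)
1971: Saturday (+1)
1972: Monday (+2)
1973: Tuesday (+1)
October 16 falls on a Tuesday in 1973.

1973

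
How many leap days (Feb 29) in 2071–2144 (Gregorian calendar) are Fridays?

Leap years in 2071–2144: 18 of them.
Feb 29 weekday advances by 5 (mod 7) from one leap year to the next four years later (or differs when a century non-leap intervenes).
Leap-day weekdays: 2072:Mon 2076:Sat 2080:Thu 2084:Tue 2088:Sun 2092:Fri✓ 2096:Wed 2104:Fri✓ 2108:Wed 2112:Mon 2116:Sat 2120:Thu 2124:Tue 2128:Sun 2132:Fri✓ 2136:Wed 2140:Mon 2144:Sat
Friday: 2092, 2104, 2132 → 3.

3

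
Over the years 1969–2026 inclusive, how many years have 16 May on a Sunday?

8

Track 16 May's weekday year by year (advancing +1, or +2 across a Feb 29):
  1969: Fri  1970: Sat (+1)  1971: Sun (+1) ✓  1972: Tue (+2)  1973: Wed (+1)
  1974: Thu (+1)  1975: Fri (+1)  1976: Sun (+2) ✓  1977: Mon (+1)  1978: Tue (+1)
  1979: Wed (+1)  1980: Fri (+2)  1981: Sat (+1)  1982: Sun (+1) ✓  … (30 more years) …
  2013: Thu (+1)  2014: Fri (+1)  2015: Sat (+1)  2016: Mon (+2)  2017: Tue (+1)
  2018: Wed (+1)  2019: Thu (+1)  2020: Sat (+2)  2021: Sun (+1) ✓  2022: Mon (+1)
  2023: Tue (+1)  2024: Thu (+2)  2025: Fri (+1)  2026: Sat (+1)
Sunday years: 1971, 1976, 1982, 1993, 1999, 2004, 2010, 2021 — 8 in total.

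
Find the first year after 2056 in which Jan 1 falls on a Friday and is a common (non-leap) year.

Jan 1 advances by 2 weekdays after a leap year and by 1 after a common year.
2056: Jan 1 is Saturday (leap).
2057: Monday
2058: Tuesday
2059: Wednesday
2060: Thursday (leap)
2061: Saturday
2062: Sunday
2063: Monday
2064: Tuesday (leap)
2065: Thursday
2066: Friday
2066 begins on a Friday and is a common year.

2066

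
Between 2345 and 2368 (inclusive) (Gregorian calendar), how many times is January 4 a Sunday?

Track January 4's weekday year by year (advancing +1, or +2 across a Feb 29):
  2345: Thu  2346: Fri (+1)  2347: Sat (+1)  2348: Sun (+1) ✓  2349: Tue (+2)
  2350: Wed (+1)  2351: Thu (+1)  2352: Fri (+1)  2353: Sun (+2) ✓  2354: Mon (+1)
  2355: Tue (+1)  2356: Wed (+1)  2357: Fri (+2)  2358: Sat (+1)  2359: Sun (+1) ✓
  2360: Mon (+1)  2361: Wed (+2)  2362: Thu (+1)  2363: Fri (+1)  2364: Sat (+1)
  2365: Mon (+2)  2366: Tue (+1)  2367: Wed (+1)  2368: Thu (+1)
Sunday years: 2348, 2353, 2359 — 3 in total.

3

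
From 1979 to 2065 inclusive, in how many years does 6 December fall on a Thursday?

13

Track 6 December's weekday year by year (advancing +1, or +2 across a Feb 29):
  1979: Thu ✓  1980: Sat (+2)  1981: Sun (+1)  1982: Mon (+1)  1983: Tue (+1)
  1984: Thu (+2) ✓  1985: Fri (+1)  1986: Sat (+1)  1987: Sun (+1)  1988: Tue (+2)
  1989: Wed (+1)  1990: Thu (+1) ✓  1991: Fri (+1)  1992: Sun (+2)  … (59 more years) …
  2052: Fri (+2)  2053: Sat (+1)  2054: Sun (+1)  2055: Mon (+1)  2056: Wed (+2)
  2057: Thu (+1) ✓  2058: Fri (+1)  2059: Sat (+1)  2060: Mon (+2)  2061: Tue (+1)
  2062: Wed (+1)  2063: Thu (+1) ✓  2064: Sat (+2)  2065: Sun (+1)
Thursday years: 1979, 1984, 1990, 2001, 2007, 2012, 2018, 2029, 2035, 2040, 2046, 2057, 2063 — 13 in total.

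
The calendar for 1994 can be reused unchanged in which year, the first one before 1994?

Two years share a calendar iff Jan 1 falls on the same weekday and both are leap or both are common. 1994: Jan 1 is Saturday, common year.
1993: Jan 1 Friday, common
1992: Jan 1 Wednesday, leap
1991: Jan 1 Tuesday, common
1990: Jan 1 Monday, common
1989: Jan 1 Sunday, common
1988: Jan 1 Friday, leap
1987: Jan 1 Thursday, common
1986: Jan 1 Wednesday, common
1985: Jan 1 Tuesday, common
1984: Jan 1 Sunday, leap
1983: Jan 1 Saturday, common
1983 matches on both conditions.

1983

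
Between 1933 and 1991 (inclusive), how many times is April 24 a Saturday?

Track April 24's weekday year by year (advancing +1, or +2 across a Feb 29):
  1933: Mon  1934: Tue (+1)  1935: Wed (+1)  1936: Fri (+2)  1937: Sat (+1) ✓
  1938: Sun (+1)  1939: Mon (+1)  1940: Wed (+2)  1941: Thu (+1)  1942: Fri (+1)
  1943: Sat (+1) ✓  1944: Mon (+2)  1945: Tue (+1)  1946: Wed (+1)  … (31 more years) …
  1978: Mon (+1)  1979: Tue (+1)  1980: Thu (+2)  1981: Fri (+1)  1982: Sat (+1) ✓
  1983: Sun (+1)  1984: Tue (+2)  1985: Wed (+1)  1986: Thu (+1)  1987: Fri (+1)
  1988: Sun (+2)  1989: Mon (+1)  1990: Tue (+1)  1991: Wed (+1)
Saturday years: 1937, 1943, 1948, 1954, 1965, 1971, 1976, 1982 — 8 in total.

8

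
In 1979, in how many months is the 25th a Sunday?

3

Check the 25th of each month of 1979: Jan 25: Thu, Feb 25: Sun, Mar 25: Sun, Apr 25: Wed, May 25: Fri, Jun 25: Mon, Jul 25: Wed, Aug 25: Sat, Sep 25: Tue, Oct 25: Thu, Nov 25: Sun, Dec 25: Tue.
Sunday occurs in February, March, November — 3 months.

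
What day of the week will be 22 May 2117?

Saturday

January 1, 2117 is a Friday.
May 22 is day 142 of the year, i.e. 141 days after Jan 1.
141 mod 7 = 1, so advance 1 weekday from Friday: Saturday.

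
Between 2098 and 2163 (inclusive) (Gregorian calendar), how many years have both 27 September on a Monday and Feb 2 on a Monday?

2

Check each year's weekday for 27 September and Feb 2:
  2098: Sat/Sun  2099: Sun/Mon  2100: Mon/Tue  2101: Tue/Wed  2102: Wed/Thu  2103: Thu/Fri  2104: Sat/Sat  2105: Sun/Mon  2106: Mon/Tue  2107: Tue/Wed  2108: Thu/Thu  2109: Fri/Sat  2110: Sat/Sun  2111: Sun/Mon  …(38 more)…  2150: Sun/Mon  2151: Mon/Tue  2152: Wed/Wed  2153: Thu/Fri  2154: Fri/Sat  2155: Sat/Sun  2156: Mon/Mon ✓  2157: Tue/Wed  2158: Wed/Thu  2159: Thu/Fri  2160: Sat/Sat  2161: Sun/Mon  2162: Mon/Tue  2163: Tue/Wed
Both conditions hold in: 2128, 2156 — 2.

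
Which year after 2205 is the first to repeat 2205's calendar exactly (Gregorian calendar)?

Two years share a calendar iff Jan 1 falls on the same weekday and both are leap or both are common. 2205: Jan 1 is Tuesday, common year.
2206: Jan 1 Wednesday, common
2207: Jan 1 Thursday, common
2208: Jan 1 Friday, leap
2209: Jan 1 Sunday, common
2210: Jan 1 Monday, common
2211: Jan 1 Tuesday, common
2211 matches on both conditions.

2211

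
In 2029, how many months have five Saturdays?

4

A month of length L has five Saturdays iff its first Saturday is on day ≤ L−28 (so day 1–3 in a 31-day month, 1–2 in a 30-day month, day 1 in a leap February).
Checking each month of 2029: Jan starts Mon (31d); Feb starts Thu (28d); Mar starts Thu (31d) ✓; Apr starts Sun (30d); May starts Tue (31d); Jun starts Fri (30d) ✓; Jul starts Sun (31d); Aug starts Wed (31d); Sep starts Sat (30d) ✓; Oct starts Mon (31d); Nov starts Thu (30d); Dec starts Sat (31d) ✓.
Five-Saturday months: March, June, September, December → 4.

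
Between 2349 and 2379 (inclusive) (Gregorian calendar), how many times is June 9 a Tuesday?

4

Track June 9's weekday year by year (advancing +1, or +2 across a Feb 29):
  2349: Thu  2350: Fri (+1)  2351: Sat (+1)  2352: Mon (+2)  2353: Tue (+1) ✓
  2354: Wed (+1)  2355: Thu (+1)  2356: Sat (+2)  2357: Sun (+1)  2358: Mon (+1)
  2359: Tue (+1) ✓  2360: Thu (+2)  2361: Fri (+1)  2362: Sat (+1)  … (3 more years) …
  2366: Thu (+1)  2367: Fri (+1)  2368: Sun (+2)  2369: Mon (+1)  2370: Tue (+1) ✓
  2371: Wed (+1)  2372: Fri (+2)  2373: Sat (+1)  2374: Sun (+1)  2375: Mon (+1)
  2376: Wed (+2)  2377: Thu (+1)  2378: Fri (+1)  2379: Sat (+1)
Tuesday years: 2353, 2359, 2364, 2370 — 4 in total.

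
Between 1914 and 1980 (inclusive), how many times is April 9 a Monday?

Track April 9's weekday year by year (advancing +1, or +2 across a Feb 29):
  1914: Thu  1915: Fri (+1)  1916: Sun (+2)  1917: Mon (+1) ✓  1918: Tue (+1)
  1919: Wed (+1)  1920: Fri (+2)  1921: Sat (+1)  1922: Sun (+1)  1923: Mon (+1) ✓
  1924: Wed (+2)  1925: Thu (+1)  1926: Fri (+1)  1927: Sat (+1)  … (39 more years) …
  1967: Sun (+1)  1968: Tue (+2)  1969: Wed (+1)  1970: Thu (+1)  1971: Fri (+1)
  1972: Sun (+2)  1973: Mon (+1) ✓  1974: Tue (+1)  1975: Wed (+1)  1976: Fri (+2)
  1977: Sat (+1)  1978: Sun (+1)  1979: Mon (+1) ✓  1980: Wed (+2)
Monday years: 1917, 1923, 1928, 1934, 1945, 1951, 1956, 1962, 1973, 1979 — 10 in total.

10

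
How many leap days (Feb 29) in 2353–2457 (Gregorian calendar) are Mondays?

4

Leap years in 2353–2457: 26 of them.
Feb 29 weekday advances by 5 (mod 7) from one leap year to the next four years later (or differs when a century non-leap intervenes).
Leap-day weekdays: 2356:Wed 2360:Mon✓ 2364:Sat 2368:Thu 2372:Tue 2376:Sun 2380:Fri 2384:Wed 2388:Mon✓ 2392:Sat 2396:Thu 2400:Tue 2404:Sun 2408:Fri 2412:Wed 2416:Mon✓ 2420:Sat 2424:Thu 2428:Tue 2432:Sun 2436:Fri 2440:Wed 2444:Mon✓ 2448:Sat 2452:Thu 2456:Tue
Monday: 2360, 2388, 2416, 2444 → 4.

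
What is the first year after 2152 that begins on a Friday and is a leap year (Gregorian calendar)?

Jan 1 advances by 2 weekdays after a leap year and by 1 after a common year.
2152: Jan 1 is Saturday (leap).
2153: Monday
2154: Tuesday
2155: Wednesday
2156: Thursday (leap)
2157: Saturday
2158: Sunday
2159: Monday
2160: Tuesday (leap)
2161: Thursday
2162: Friday
2163: Saturday
2164: Sunday (leap)
2165: Tuesday
2166: Wednesday
2167: Thursday
2168: Friday (leap)
2168 begins on a Friday and is a leap year.

2168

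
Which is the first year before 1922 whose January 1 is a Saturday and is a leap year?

Jan 1 advances by 2 weekdays after a leap year and by 1 after a common year.
1922: Jan 1 is Sunday.
1921: Saturday
1920: Thursday (leap)
1919: Wednesday
1918: Tuesday
1917: Monday
1916: Saturday (leap)
1916 begins on a Saturday and is a leap year.

1916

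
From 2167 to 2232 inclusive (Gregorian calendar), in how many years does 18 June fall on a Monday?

Track 18 June's weekday year by year (advancing +1, or +2 across a Feb 29):
  2167: Thu  2168: Sat (+2)  2169: Sun (+1)  2170: Mon (+1) ✓  2171: Tue (+1)
  2172: Thu (+2)  2173: Fri (+1)  2174: Sat (+1)  2175: Sun (+1)  2176: Tue (+2)
  2177: Wed (+1)  2178: Thu (+1)  2179: Fri (+1)  2180: Sun (+2)  … (38 more years) …
  2219: Fri (+1)  2220: Sun (+2)  2221: Mon (+1) ✓  2222: Tue (+1)  2223: Wed (+1)
  2224: Fri (+2)  2225: Sat (+1)  2226: Sun (+1)  2227: Mon (+1) ✓  2228: Wed (+2)
  2229: Thu (+1)  2230: Fri (+1)  2231: Sat (+1)  2232: Mon (+2) ✓
Monday years: 2170, 2181, 2187, 2192, 2198, 2204, 2210, 2221, 2227, 2232 — 10 in total.

10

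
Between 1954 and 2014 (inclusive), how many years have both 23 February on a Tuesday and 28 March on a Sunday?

7

Check each year's weekday for 23 February and 28 March:
  1954: Tue/Sun ✓  1955: Wed/Mon  1956: Thu/Wed  1957: Sat/Thu  1958: Sun/Fri  1959: Mon/Sat  1960: Tue/Mon  1961: Thu/Tue  1962: Fri/Wed  1963: Sat/Thu  1964: Sun/Sat  1965: Tue/Sun ✓  1966: Wed/Mon  1967: Thu/Tue  …(33 more)…  2001: Fri/Wed  2002: Sat/Thu  2003: Sun/Fri  2004: Mon/Sun  2005: Wed/Mon  2006: Thu/Tue  2007: Fri/Wed  2008: Sat/Fri  2009: Mon/Sat  2010: Tue/Sun ✓  2011: Wed/Mon  2012: Thu/Wed  2013: Sat/Thu  2014: Sun/Fri
Both conditions hold in: 1954, 1965, 1971, 1982, 1993, 1999, 2010 — 7.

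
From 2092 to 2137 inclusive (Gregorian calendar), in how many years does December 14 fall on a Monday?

Track December 14's weekday year by year (advancing +1, or +2 across a Feb 29):
  2092: Sun  2093: Mon (+1) ✓  2094: Tue (+1)  2095: Wed (+1)  2096: Fri (+2)
  2097: Sat (+1)  2098: Sun (+1)  2099: Mon (+1) ✓  2100: Tue (+1)  2101: Wed (+1)
  2102: Thu (+1)  2103: Fri (+1)  2104: Sun (+2)  2105: Mon (+1) ✓  … (18 more years) …
  2124: Thu (+2)  2125: Fri (+1)  2126: Sat (+1)  2127: Sun (+1)  2128: Tue (+2)
  2129: Wed (+1)  2130: Thu (+1)  2131: Fri (+1)  2132: Sun (+2)  2133: Mon (+1) ✓
  2134: Tue (+1)  2135: Wed (+1)  2136: Fri (+2)  2137: Sat (+1)
Monday years: 2093, 2099, 2105, 2111, 2116, 2122, 2133 — 7 in total.

7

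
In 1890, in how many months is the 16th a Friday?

1

Check the 16th of each month of 1890: Jan 16: Thu, Feb 16: Sun, Mar 16: Sun, Apr 16: Wed, May 16: Fri, Jun 16: Mon, Jul 16: Wed, Aug 16: Sat, Sep 16: Tue, Oct 16: Thu, Nov 16: Sun, Dec 16: Tue.
Friday occurs in May — 1 month.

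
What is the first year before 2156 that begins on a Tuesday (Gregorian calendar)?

Jan 1 advances by 2 weekdays after a leap year and by 1 after a common year.
2156: Jan 1 is Thursday (leap).
2155: Wednesday
2154: Tuesday
2154 begins on a Tuesday

2154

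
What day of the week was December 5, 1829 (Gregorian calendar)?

Saturday

January 1, 1829 is a Thursday.
December 5 is day 339 of the year, i.e. 338 days after Jan 1.
338 mod 7 = 2, so advance 2 weekdays from Thursday: Saturday.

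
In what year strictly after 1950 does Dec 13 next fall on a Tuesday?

From one year to the next, a fixed date's weekday advances by 1, or by 2 when a Feb 29 lies between the two dates.
1950: December 13 is Wednesday.
1951: Thursday (+1)
1952: Saturday (+2)
1953: Sunday (+1)
1954: Monday (+1)
1955: Tuesday (+1)
Dec 13 falls on a Tuesday in 1955.

1955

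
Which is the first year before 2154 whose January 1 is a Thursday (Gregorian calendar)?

Jan 1 advances by 2 weekdays after a leap year and by 1 after a common year.
2154: Jan 1 is Tuesday.
2153: Monday
2152: Saturday (leap)
2151: Friday
2150: Thursday
2150 begins on a Thursday

2150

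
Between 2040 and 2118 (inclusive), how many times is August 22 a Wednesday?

12

Track August 22's weekday year by year (advancing +1, or +2 across a Feb 29):
  2040: Wed ✓  2041: Thu (+1)  2042: Fri (+1)  2043: Sat (+1)  2044: Mon (+2)
  2045: Tue (+1)  2046: Wed (+1) ✓  2047: Thu (+1)  2048: Sat (+2)  2049: Sun (+1)
  2050: Mon (+1)  2051: Tue (+1)  2052: Thu (+2)  2053: Fri (+1)  … (51 more years) …
  2105: Sat (+1)  2106: Sun (+1)  2107: Mon (+1)  2108: Wed (+2) ✓  2109: Thu (+1)
  2110: Fri (+1)  2111: Sat (+1)  2112: Mon (+2)  2113: Tue (+1)  2114: Wed (+1) ✓
  2115: Thu (+1)  2116: Sat (+2)  2117: Sun (+1)  2118: Mon (+1)
Wednesday years: 2040, 2046, 2057, 2063, 2068, 2074, 2085, 2091, 2096, 2103, 2108, 2114 — 12 in total.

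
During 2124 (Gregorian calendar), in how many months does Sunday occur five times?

A month of length L has five Sundays iff its first Sunday is on day ≤ L−28 (so day 1–3 in a 31-day month, 1–2 in a 30-day month, day 1 in a leap February).
Checking each month of 2124: Jan starts Sat (31d) ✓; Feb starts Tue (29d); Mar starts Wed (31d); Apr starts Sat (30d) ✓; May starts Mon (31d); Jun starts Thu (30d); Jul starts Sat (31d) ✓; Aug starts Tue (31d); Sep starts Fri (30d); Oct starts Sun (31d) ✓; Nov starts Wed (30d); Dec starts Fri (31d) ✓.
Five-Sunday months: January, April, July, October, December → 5.

5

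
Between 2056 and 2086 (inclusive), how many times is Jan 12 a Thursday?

4

Track Jan 12's weekday year by year (advancing +1, or +2 across a Feb 29):
  2056: Wed  2057: Fri (+2)  2058: Sat (+1)  2059: Sun (+1)  2060: Mon (+1)
  2061: Wed (+2)  2062: Thu (+1) ✓  2063: Fri (+1)  2064: Sat (+1)  2065: Mon (+2)
  2066: Tue (+1)  2067: Wed (+1)  2068: Thu (+1) ✓  2069: Sat (+2)  … (3 more years) …
  2073: Thu (+2) ✓  2074: Fri (+1)  2075: Sat (+1)  2076: Sun (+1)  2077: Tue (+2)
  2078: Wed (+1)  2079: Thu (+1) ✓  2080: Fri (+1)  2081: Sun (+2)  2082: Mon (+1)
  2083: Tue (+1)  2084: Wed (+1)  2085: Fri (+2)  2086: Sat (+1)
Thursday years: 2062, 2068, 2073, 2079 — 4 in total.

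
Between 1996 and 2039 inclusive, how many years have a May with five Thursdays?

19

May has 31 days; it has five Thursdays when Thursday falls among the first (month-length − 28) days — i.e. when May 1 is one of Thursday/Wednesday/Tuesday.
May 1 by year: 1996:Wed✓ 1997:Thu✓ 1998:Fri 1999:Sat 2000:Mon 2001:Tue✓ 2002:Wed✓ 2003:Thu✓ 2004:Sat 2005:Sun 2006:Mon 2007:Tue✓ 2008:Thu✓ 2009:Fri 2010:Sat …(14 more)… 2025:Thu✓ 2026:Fri 2027:Sat 2028:Mon 2029:Tue✓ 2030:Wed✓ 2031:Thu✓ 2032:Sat 2033:Sun 2034:Mon 2035:Tue✓ 2036:Thu✓ 2037:Fri 2038:Sat 2039:Sun
Years with five Thursdays: 1996, 1997, 2001, 2002, 2003, 2007, 2008, 2012, 2013, 2014, 2018, 2019, 2024, 2025, 2029, 2030, 2031, 2035, 2036 → 19.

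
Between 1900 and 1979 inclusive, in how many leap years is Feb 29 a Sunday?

3

Leap years in 1900–1979: 19 of them.
Feb 29 weekday advances by 5 (mod 7) from one leap year to the next four years later (or differs when a century non-leap intervenes).
Leap-day weekdays: 1904:Mon 1908:Sat 1912:Thu 1916:Tue 1920:Sun✓ 1924:Fri 1928:Wed 1932:Mon 1936:Sat 1940:Thu 1944:Tue 1948:Sun✓ 1952:Fri 1956:Wed 1960:Mon 1964:Sat 1968:Thu 1972:Tue 1976:Sun✓
Sunday: 1920, 1948, 1976 → 3.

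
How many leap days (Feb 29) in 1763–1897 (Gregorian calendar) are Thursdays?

4

Leap years in 1763–1897: 33 of them.
Feb 29 weekday advances by 5 (mod 7) from one leap year to the next four years later (or differs when a century non-leap intervenes).
Leap-day weekdays: 1764:Wed 1768:Mon 1772:Sat 1776:Thu✓ 1780:Tue 1784:Sun 1788:Fri 1792:Wed 1796:Mon 1804:Wed 1808:Mon 1812:Sat 1816:Thu✓ …(7 more)… 1848:Tue 1852:Sun 1856:Fri 1860:Wed 1864:Mon 1868:Sat 1872:Thu✓ 1876:Tue 1880:Sun 1884:Fri 1888:Wed 1892:Mon 1896:Sat
Thursday: 1776, 1816, 1844, 1872 → 4.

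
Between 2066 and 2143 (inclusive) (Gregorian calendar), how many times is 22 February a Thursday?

Track 22 February's weekday year by year (advancing +1, or +2 across a Feb 29):
  2066: Mon  2067: Tue (+1)  2068: Wed (+1)  2069: Fri (+2)  2070: Sat (+1)
  2071: Sun (+1)  2072: Mon (+1)  2073: Wed (+2)  2074: Thu (+1) ✓  2075: Fri (+1)
  2076: Sat (+1)  2077: Mon (+2)  2078: Tue (+1)  2079: Wed (+1)  … (50 more years) …
  2130: Wed (+1)  2131: Thu (+1) ✓  2132: Fri (+1)  2133: Sun (+2)  2134: Mon (+1)
  2135: Tue (+1)  2136: Wed (+1)  2137: Fri (+2)  2138: Sat (+1)  2139: Sun (+1)
  2140: Mon (+1)  2141: Wed (+2)  2142: Thu (+1) ✓  2143: Fri (+1)
Thursday years: 2074, 2080, 2085, 2091, 2103, 2114, 2120, 2125, 2131, 2142 — 10 in total.

10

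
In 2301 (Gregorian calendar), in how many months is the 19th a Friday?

2

Check the 19th of each month of 2301: Jan 19: Sat, Feb 19: Tue, Mar 19: Tue, Apr 19: Fri, May 19: Sun, Jun 19: Wed, Jul 19: Fri, Aug 19: Mon, Sep 19: Thu, Oct 19: Sat, Nov 19: Tue, Dec 19: Thu.
Friday occurs in April, July — 2 months.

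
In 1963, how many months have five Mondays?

A month of length L has five Mondays iff its first Monday is on day ≤ L−28 (so day 1–3 in a 31-day month, 1–2 in a 30-day month, day 1 in a leap February).
Checking each month of 1963: Jan starts Tue (31d); Feb starts Fri (28d); Mar starts Fri (31d); Apr starts Mon (30d) ✓; May starts Wed (31d); Jun starts Sat (30d); Jul starts Mon (31d) ✓; Aug starts Thu (31d); Sep starts Sun (30d) ✓; Oct starts Tue (31d); Nov starts Fri (30d); Dec starts Sun (31d) ✓.
Five-Monday months: April, July, September, December → 4.

4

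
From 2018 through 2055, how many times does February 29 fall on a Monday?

Leap years in 2018–2055: 9 of them.
Feb 29 weekday advances by 5 (mod 7) from one leap year to the next four years later (or differs when a century non-leap intervenes).
Leap-day weekdays: 2020:Sat 2024:Thu 2028:Tue 2032:Sun 2036:Fri 2040:Wed 2044:Mon✓ 2048:Sat 2052:Thu
Monday: 2044 → 1.

1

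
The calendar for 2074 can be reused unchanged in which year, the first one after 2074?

Two years share a calendar iff Jan 1 falls on the same weekday and both are leap or both are common. 2074: Jan 1 is Monday, common year.
2075: Jan 1 Tuesday, common
2076: Jan 1 Wednesday, leap
2077: Jan 1 Friday, common
2078: Jan 1 Saturday, common
2079: Jan 1 Sunday, common
2080: Jan 1 Monday, leap
2081: Jan 1 Wednesday, common
2082: Jan 1 Thursday, common
2083: Jan 1 Friday, common
2084: Jan 1 Saturday, leap
2085: Jan 1 Monday, common
2085 matches on both conditions.

2085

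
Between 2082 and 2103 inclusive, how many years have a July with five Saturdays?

July has 31 days; it has five Saturdays when Saturday falls among the first (month-length − 28) days — i.e. when July 1 is one of Saturday/Friday/Thursday.
July 1 by year: 2082:Wed 2083:Thu✓ 2084:Sat✓ 2085:Sun 2086:Mon 2087:Tue 2088:Thu✓ 2089:Fri✓ 2090:Sat✓ 2091:Sun 2092:Tue 2093:Wed 2094:Thu✓ 2095:Fri✓ 2096:Sun 2097:Mon 2098:Tue 2099:Wed 2100:Thu✓ 2101:Fri✓ 2102:Sat✓ 2103:Sun
Years with five Saturdays: 2083, 2084, 2088, 2089, 2090, 2094, 2095, 2100, 2101, 2102 → 10.

10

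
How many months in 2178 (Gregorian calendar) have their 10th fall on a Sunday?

Check the 10th of each month of 2178: Jan 10: Sat, Feb 10: Tue, Mar 10: Tue, Apr 10: Fri, May 10: Sun, Jun 10: Wed, Jul 10: Fri, Aug 10: Mon, Sep 10: Thu, Oct 10: Sat, Nov 10: Tue, Dec 10: Thu.
Sunday occurs in May — 1 month.

1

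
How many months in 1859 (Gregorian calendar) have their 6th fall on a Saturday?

Check the 6th of each month of 1859: Jan 6: Thu, Feb 6: Sun, Mar 6: Sun, Apr 6: Wed, May 6: Fri, Jun 6: Mon, Jul 6: Wed, Aug 6: Sat, Sep 6: Tue, Oct 6: Thu, Nov 6: Sun, Dec 6: Tue.
Saturday occurs in August — 1 month.

1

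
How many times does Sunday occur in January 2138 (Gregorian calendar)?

January 2138 has 31 days and begins on Wednesday.
The first Sunday is January 5.
Sundays fall on 5, 12, 19, 26 — that's 4.

4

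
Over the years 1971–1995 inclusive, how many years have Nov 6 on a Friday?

3

Track Nov 6's weekday year by year (advancing +1, or +2 across a Feb 29):
  1971: Sat  1972: Mon (+2)  1973: Tue (+1)  1974: Wed (+1)  1975: Thu (+1)
  1976: Sat (+2)  1977: Sun (+1)  1978: Mon (+1)  1979: Tue (+1)  1980: Thu (+2)
  1981: Fri (+1) ✓  1982: Sat (+1)  1983: Sun (+1)  1984: Tue (+2)  1985: Wed (+1)
  1986: Thu (+1)  1987: Fri (+1) ✓  1988: Sun (+2)  1989: Mon (+1)  1990: Tue (+1)
  1991: Wed (+1)  1992: Fri (+2) ✓  1993: Sat (+1)  1994: Sun (+1)  1995: Mon (+1)
Friday years: 1981, 1987, 1992 — 3 in total.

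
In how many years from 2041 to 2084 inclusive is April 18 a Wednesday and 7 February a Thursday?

0

Check each year's weekday for April 18 and 7 February:
  2041: Thu/Thu  2042: Fri/Fri  2043: Sat/Sat  2044: Mon/Sun  2045: Tue/Tue  2046: Wed/Wed  2047: Thu/Thu  2048: Sat/Fri  2049: Sun/Sun  2050: Mon/Mon  2051: Tue/Tue  2052: Thu/Wed  2053: Fri/Fri  2054: Sat/Sat  …(16 more)…  2071: Sat/Sat  2072: Mon/Sun  2073: Tue/Tue  2074: Wed/Wed  2075: Thu/Thu  2076: Sat/Fri  2077: Sun/Sun  2078: Mon/Mon  2079: Tue/Tue  2080: Thu/Wed  2081: Fri/Fri  2082: Sat/Sat  2083: Sun/Sun  2084: Tue/Mon
Both conditions hold in: no year — 0.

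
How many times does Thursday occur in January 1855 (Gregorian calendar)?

4

January 1855 has 31 days and begins on Monday.
The first Thursday is January 4.
Thursdays fall on 4, 11, 18, 25 — that's 4.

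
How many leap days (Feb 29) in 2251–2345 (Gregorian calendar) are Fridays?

Leap years in 2251–2345: 23 of them.
Feb 29 weekday advances by 5 (mod 7) from one leap year to the next four years later (or differs when a century non-leap intervenes).
Leap-day weekdays: 2252:Sun 2256:Fri✓ 2260:Wed 2264:Mon 2268:Sat 2272:Thu 2276:Tue 2280:Sun 2284:Fri✓ 2288:Wed 2292:Mon 2296:Sat 2304:Mon 2308:Sat 2312:Thu 2316:Tue 2320:Sun 2324:Fri✓ 2328:Wed 2332:Mon 2336:Sat 2340:Thu 2344:Tue
Friday: 2256, 2284, 2324 → 3.

3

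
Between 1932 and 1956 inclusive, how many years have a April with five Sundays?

April has 30 days; it has five Sundays when Sunday falls among the first (month-length − 28) days — i.e. when April 1 is one of Sunday/Saturday.
April 1 by year: 1932:Fri 1933:Sat✓ 1934:Sun✓ 1935:Mon 1936:Wed 1937:Thu 1938:Fri 1939:Sat✓ 1940:Mon 1941:Tue 1942:Wed 1943:Thu 1944:Sat✓ 1945:Sun✓ 1946:Mon 1947:Tue 1948:Thu 1949:Fri 1950:Sat✓ 1951:Sun✓ 1952:Tue 1953:Wed 1954:Thu 1955:Fri 1956:Sun✓
Years with five Sundays: 1933, 1934, 1939, 1944, 1945, 1950, 1951, 1956 → 8.

8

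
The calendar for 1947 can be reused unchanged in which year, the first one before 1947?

Two years share a calendar iff Jan 1 falls on the same weekday and both are leap or both are common. 1947: Jan 1 is Wednesday, common year.
1946: Jan 1 Tuesday, common
1945: Jan 1 Monday, common
1944: Jan 1 Saturday, leap
1943: Jan 1 Friday, common
1942: Jan 1 Thursday, common
1941: Jan 1 Wednesday, common
1941 matches on both conditions.

1941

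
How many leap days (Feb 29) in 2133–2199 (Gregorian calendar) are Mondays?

Leap years in 2133–2199: 16 of them.
Feb 29 weekday advances by 5 (mod 7) from one leap year to the next four years later (or differs when a century non-leap intervenes).
Leap-day weekdays: 2136:Wed 2140:Mon✓ 2144:Sat 2148:Thu 2152:Tue 2156:Sun 2160:Fri 2164:Wed 2168:Mon✓ 2172:Sat 2176:Thu 2180:Tue 2184:Sun 2188:Fri 2192:Wed 2196:Mon✓
Monday: 2140, 2168, 2196 → 3.

3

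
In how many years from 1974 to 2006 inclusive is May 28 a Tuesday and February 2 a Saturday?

4

Check each year's weekday for May 28 and February 2:
  1974: Tue/Sat ✓  1975: Wed/Sun  1976: Fri/Mon  1977: Sat/Wed  1978: Sun/Thu  1979: Mon/Fri  1980: Wed/Sat  1981: Thu/Mon  1982: Fri/Tue  1983: Sat/Wed  1984: Mon/Thu  1985: Tue/Sat ✓  1986: Wed/Sun  1987: Thu/Mon  …(5 more)…  1993: Fri/Tue  1994: Sat/Wed  1995: Sun/Thu  1996: Tue/Fri  1997: Wed/Sun  1998: Thu/Mon  1999: Fri/Tue  2000: Sun/Wed  2001: Mon/Fri  2002: Tue/Sat ✓  2003: Wed/Sun  2004: Fri/Mon  2005: Sat/Wed  2006: Sun/Thu
Both conditions hold in: 1974, 1985, 1991, 2002 — 4.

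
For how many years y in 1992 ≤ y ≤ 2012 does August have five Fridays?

August has 31 days; it has five Fridays when Friday falls among the first (month-length − 28) days — i.e. when August 1 is one of Friday/Thursday/Wednesday.
August 1 by year: 1992:Sat 1993:Sun 1994:Mon 1995:Tue 1996:Thu✓ 1997:Fri✓ 1998:Sat 1999:Sun 2000:Tue 2001:Wed✓ 2002:Thu✓ 2003:Fri✓ 2004:Sun 2005:Mon 2006:Tue 2007:Wed✓ 2008:Fri✓ 2009:Sat 2010:Sun 2011:Mon 2012:Wed✓
Years with five Fridays: 1996, 1997, 2001, 2002, 2003, 2007, 2008, 2012 → 8.

8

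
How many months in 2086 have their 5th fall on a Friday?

2

Check the 5th of each month of 2086: Jan 5: Sat, Feb 5: Tue, Mar 5: Tue, Apr 5: Fri, May 5: Sun, Jun 5: Wed, Jul 5: Fri, Aug 5: Mon, Sep 5: Thu, Oct 5: Sat, Nov 5: Tue, Dec 5: Thu.
Friday occurs in April, July — 2 months.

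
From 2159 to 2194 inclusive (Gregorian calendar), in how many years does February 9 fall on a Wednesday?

5

Track February 9's weekday year by year (advancing +1, or +2 across a Feb 29):
  2159: Fri  2160: Sat (+1)  2161: Mon (+2)  2162: Tue (+1)  2163: Wed (+1) ✓
  2164: Thu (+1)  2165: Sat (+2)  2166: Sun (+1)  2167: Mon (+1)  2168: Tue (+1)
  2169: Thu (+2)  2170: Fri (+1)  2171: Sat (+1)  2172: Sun (+1)  … (8 more years) …
  2181: Fri (+2)  2182: Sat (+1)  2183: Sun (+1)  2184: Mon (+1)  2185: Wed (+2) ✓
  2186: Thu (+1)  2187: Fri (+1)  2188: Sat (+1)  2189: Mon (+2)  2190: Tue (+1)
  2191: Wed (+1) ✓  2192: Thu (+1)  2193: Sat (+2)  2194: Sun (+1)
Wednesday years: 2163, 2174, 2180, 2185, 2191 — 5 in total.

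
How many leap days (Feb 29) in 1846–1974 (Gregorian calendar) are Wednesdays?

Leap years in 1846–1974: 31 of them.
Feb 29 weekday advances by 5 (mod 7) from one leap year to the next four years later (or differs when a century non-leap intervenes).
Leap-day weekdays: 1848:Tue 1852:Sun 1856:Fri 1860:Wed✓ 1864:Mon 1868:Sat 1872:Thu 1876:Tue 1880:Sun 1884:Fri 1888:Wed✓ 1892:Mon 1896:Sat …(5 more)… 1924:Fri 1928:Wed✓ 1932:Mon 1936:Sat 1940:Thu 1944:Tue 1948:Sun 1952:Fri 1956:Wed✓ 1960:Mon 1964:Sat 1968:Thu 1972:Tue
Wednesday: 1860, 1888, 1928, 1956 → 4.

4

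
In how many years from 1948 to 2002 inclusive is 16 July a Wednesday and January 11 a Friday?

Check each year's weekday for 16 July and January 11:
  1948: Fri/Sun  1949: Sat/Tue  1950: Sun/Wed  1951: Mon/Thu  1952: Wed/Fri ✓  1953: Thu/Sun  1954: Fri/Mon  1955: Sat/Tue  1956: Mon/Wed  1957: Tue/Fri  1958: Wed/Sat  1959: Thu/Sun  1960: Sat/Mon  1961: Sun/Wed  …(27 more)…  1989: Sun/Wed  1990: Mon/Thu  1991: Tue/Fri  1992: Thu/Sat  1993: Fri/Mon  1994: Sat/Tue  1995: Sun/Wed  1996: Tue/Thu  1997: Wed/Sat  1998: Thu/Sun  1999: Fri/Mon  2000: Sun/Tue  2001: Mon/Thu  2002: Tue/Fri
Both conditions hold in: 1952, 1980 — 2.

2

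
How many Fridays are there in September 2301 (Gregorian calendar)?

September 2301 has 30 days and begins on Sunday.
The first Friday is September 6.
Fridays fall on 6, 13, 20, 27 — that's 4.

4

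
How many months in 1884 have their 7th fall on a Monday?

Check the 7th of each month of 1884: Jan 7: Mon, Feb 7: Thu, Mar 7: Fri, Apr 7: Mon, May 7: Wed, Jun 7: Sat, Jul 7: Mon, Aug 7: Thu, Sep 7: Sun, Oct 7: Tue, Nov 7: Fri, Dec 7: Sun.
Monday occurs in January, April, July — 3 months.

3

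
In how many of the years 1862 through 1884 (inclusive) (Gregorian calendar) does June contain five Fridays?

7

June has 30 days; it has five Fridays when Friday falls among the first (month-length − 28) days — i.e. when June 1 is one of Friday/Thursday.
June 1 by year: 1862:Sun 1863:Mon 1864:Wed 1865:Thu✓ 1866:Fri✓ 1867:Sat 1868:Mon 1869:Tue 1870:Wed 1871:Thu✓ 1872:Sat 1873:Sun 1874:Mon 1875:Tue 1876:Thu✓ 1877:Fri✓ 1878:Sat 1879:Sun 1880:Tue 1881:Wed 1882:Thu✓ 1883:Fri✓ 1884:Sun
Years with five Fridays: 1865, 1866, 1871, 1876, 1877, 1882, 1883 → 7.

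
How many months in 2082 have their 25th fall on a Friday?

Check the 25th of each month of 2082: Jan 25: Sun, Feb 25: Wed, Mar 25: Wed, Apr 25: Sat, May 25: Mon, Jun 25: Thu, Jul 25: Sat, Aug 25: Tue, Sep 25: Fri, Oct 25: Sun, Nov 25: Wed, Dec 25: Fri.
Friday occurs in September, December — 2 months.

2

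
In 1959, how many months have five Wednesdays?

4

A month of length L has five Wednesdays iff its first Wednesday is on day ≤ L−28 (so day 1–3 in a 31-day month, 1–2 in a 30-day month, day 1 in a leap February).
Checking each month of 1959: Jan starts Thu (31d); Feb starts Sun (28d); Mar starts Sun (31d); Apr starts Wed (30d) ✓; May starts Fri (31d); Jun starts Mon (30d); Jul starts Wed (31d) ✓; Aug starts Sat (31d); Sep starts Tue (30d) ✓; Oct starts Thu (31d); Nov starts Sun (30d); Dec starts Tue (31d) ✓.
Five-Wednesday months: April, July, September, December → 4.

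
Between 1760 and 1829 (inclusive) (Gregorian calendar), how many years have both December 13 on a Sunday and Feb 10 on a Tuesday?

Check each year's weekday for December 13 and Feb 10:
  1760: Sat/Sun  1761: Sun/Tue ✓  1762: Mon/Wed  1763: Tue/Thu  1764: Thu/Fri  1765: Fri/Sun  1766: Sat/Mon  1767: Sun/Tue ✓  1768: Tue/Wed  1769: Wed/Fri  1770: Thu/Sat  1771: Fri/Sun  1772: Sun/Mon  1773: Mon/Wed  …(42 more)…  1816: Fri/Sat  1817: Sat/Mon  1818: Sun/Tue ✓  1819: Mon/Wed  1820: Wed/Thu  1821: Thu/Sat  1822: Fri/Sun  1823: Sat/Mon  1824: Mon/Tue  1825: Tue/Thu  1826: Wed/Fri  1827: Thu/Sat  1828: Sat/Sun  1829: Sun/Tue ✓
Both conditions hold in: 1761, 1767, 1778, 1789, 1795, 1801, 1807, 1818, 1829 — 9.

9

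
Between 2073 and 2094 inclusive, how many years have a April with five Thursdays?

7

April has 30 days; it has five Thursdays when Thursday falls among the first (month-length − 28) days — i.e. when April 1 is one of Thursday/Wednesday.
April 1 by year: 2073:Sat 2074:Sun 2075:Mon 2076:Wed✓ 2077:Thu✓ 2078:Fri 2079:Sat 2080:Mon 2081:Tue 2082:Wed✓ 2083:Thu✓ 2084:Sat 2085:Sun 2086:Mon 2087:Tue 2088:Thu✓ 2089:Fri 2090:Sat 2091:Sun 2092:Tue 2093:Wed✓ 2094:Thu✓
Years with five Thursdays: 2076, 2077, 2082, 2083, 2088, 2093, 2094 → 7.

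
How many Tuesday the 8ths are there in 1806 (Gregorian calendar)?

Check the 8th of each month of 1806: Jan 8: Wed, Feb 8: Sat, Mar 8: Sat, Apr 8: Tue, May 8: Thu, Jun 8: Sun, Jul 8: Tue, Aug 8: Fri, Sep 8: Mon, Oct 8: Wed, Nov 8: Sat, Dec 8: Mon.
Tuesday occurs in April, July — 2 months.

2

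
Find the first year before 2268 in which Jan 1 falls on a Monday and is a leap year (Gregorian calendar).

Jan 1 advances by 2 weekdays after a leap year and by 1 after a common year.
2268: Jan 1 is Wednesday (leap).
2267: Tuesday
2266: Monday
2265: Sunday
2264: Friday (leap)
2263: Thursday
2262: Wednesday
2261: Tuesday
2260: Sunday (leap)
2259: Saturday
2258: Friday
2257: Thursday
2256: Tuesday (leap)
2255: Monday
2254: Sunday
2253: Saturday
2252: Thursday (leap)
2251: Wednesday
2250: Tuesday
2249: Monday
2248: Saturday (leap)
2247: Friday
2246: Thursday
2245: Wednesday
2244: Monday (leap)
2244 begins on a Monday and is a leap year.

2244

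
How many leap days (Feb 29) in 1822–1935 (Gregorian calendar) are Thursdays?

3

Leap years in 1822–1935: 27 of them.
Feb 29 weekday advances by 5 (mod 7) from one leap year to the next four years later (or differs when a century non-leap intervenes).
Leap-day weekdays: 1824:Sun 1828:Fri 1832:Wed 1836:Mon 1840:Sat 1844:Thu✓ 1848:Tue 1852:Sun 1856:Fri 1860:Wed 1864:Mon 1868:Sat 1872:Thu✓ 1876:Tue 1880:Sun 1884:Fri 1888:Wed 1892:Mon 1896:Sat 1904:Mon 1908:Sat 1912:Thu✓ 1916:Tue 1920:Sun 1924:Fri 1928:Wed 1932:Mon
Thursday: 1844, 1872, 1912 → 3.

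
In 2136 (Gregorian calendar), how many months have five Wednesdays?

4

A month of length L has five Wednesdays iff its first Wednesday is on day ≤ L−28 (so day 1–3 in a 31-day month, 1–2 in a 30-day month, day 1 in a leap February).
Checking each month of 2136: Jan starts Sun (31d); Feb starts Wed (29d) ✓; Mar starts Thu (31d); Apr starts Sun (30d); May starts Tue (31d) ✓; Jun starts Fri (30d); Jul starts Sun (31d); Aug starts Wed (31d) ✓; Sep starts Sat (30d); Oct starts Mon (31d) ✓; Nov starts Thu (30d); Dec starts Sat (31d).
Five-Wednesday months: February, May, August, October → 4.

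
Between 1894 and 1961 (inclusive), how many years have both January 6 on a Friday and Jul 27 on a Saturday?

0

Check each year's weekday for January 6 and Jul 27:
  1894: Sat/Fri  1895: Sun/Sat  1896: Mon/Mon  1897: Wed/Tue  1898: Thu/Wed  1899: Fri/Thu  1900: Sat/Fri  1901: Sun/Sat  1902: Mon/Sun  1903: Tue/Mon  1904: Wed/Wed  1905: Fri/Thu  1906: Sat/Fri  1907: Sun/Sat  …(40 more)…  1948: Tue/Tue  1949: Thu/Wed  1950: Fri/Thu  1951: Sat/Fri  1952: Sun/Sun  1953: Tue/Mon  1954: Wed/Tue  1955: Thu/Wed  1956: Fri/Fri  1957: Sun/Sat  1958: Mon/Sun  1959: Tue/Mon  1960: Wed/Wed  1961: Fri/Thu
Both conditions hold in: no year — 0.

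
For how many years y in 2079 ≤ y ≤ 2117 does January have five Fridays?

17

January has 31 days; it has five Fridays when Friday falls among the first (month-length − 28) days — i.e. when January 1 is one of Friday/Thursday/Wednesday.
January 1 by year: 2079:Sun 2080:Mon 2081:Wed✓ 2082:Thu✓ 2083:Fri✓ 2084:Sat 2085:Mon 2086:Tue 2087:Wed✓ 2088:Thu✓ 2089:Sat 2090:Sun 2091:Mon 2092:Tue 2093:Thu✓ …(9 more)… 2103:Mon 2104:Tue 2105:Thu✓ 2106:Fri✓ 2107:Sat 2108:Sun 2109:Tue 2110:Wed✓ 2111:Thu✓ 2112:Fri✓ 2113:Sun 2114:Mon 2115:Tue 2116:Wed✓ 2117:Fri✓
Years with five Fridays: 2081, 2082, 2083, 2087, 2088, 2093, 2094, 2098, 2099, 2100, 2105, 2106, 2110, 2111, 2112, 2116, 2117 → 17.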